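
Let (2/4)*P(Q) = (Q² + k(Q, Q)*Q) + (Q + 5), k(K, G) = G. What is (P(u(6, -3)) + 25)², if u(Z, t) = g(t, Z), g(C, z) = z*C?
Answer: 1677025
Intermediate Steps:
g(C, z) = C*z
u(Z, t) = Z*t (u(Z, t) = t*Z = Z*t)
P(Q) = 10 + 2*Q + 4*Q² (P(Q) = 2*((Q² + Q*Q) + (Q + 5)) = 2*((Q² + Q²) + (5 + Q)) = 2*(2*Q² + (5 + Q)) = 2*(5 + Q + 2*Q²) = 10 + 2*Q + 4*Q²)
(P(u(6, -3)) + 25)² = ((10 + 2*(6*(-3)) + 4*(6*(-3))²) + 25)² = ((10 + 2*(-18) + 4*(-18)²) + 25)² = ((10 - 36 + 4*324) + 25)² = ((10 - 36 + 1296) + 25)² = (1270 + 25)² = 1295² = 1677025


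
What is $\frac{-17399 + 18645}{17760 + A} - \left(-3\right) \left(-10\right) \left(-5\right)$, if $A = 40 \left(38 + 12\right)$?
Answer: $\frac{1482623}{9880} \approx 150.06$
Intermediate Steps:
$A = 2000$ ($A = 40 \cdot 50 = 2000$)
$\frac{-17399 + 18645}{17760 + A} - \left(-3\right) \left(-10\right) \left(-5\right) = \frac{-17399 + 18645}{17760 + 2000} - \left(-3\right) \left(-10\right) \left(-5\right) = \frac{1246}{19760} - 30 \left(-5\right) = 1246 \cdot \frac{1}{19760} - -150 = \frac{623}{9880} + 150 = \frac{1482623}{9880}$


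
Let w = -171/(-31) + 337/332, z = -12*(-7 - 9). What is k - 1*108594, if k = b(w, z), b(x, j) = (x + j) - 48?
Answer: -1116100181/10292 ≈ -1.0844e+5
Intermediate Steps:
z = 192 (z = -12*(-16) = 192)
w = 67219/10292 (w = -171*(-1/31) + 337*(1/332) = 171/31 + 337/332 = 67219/10292 ≈ 6.5312)
b(x, j) = -48 + j + x (b(x, j) = (j + x) - 48 = -48 + j + x)
k = 1549267/10292 (k = -48 + 192 + 67219/10292 = 1549267/10292 ≈ 150.53)
k - 1*108594 = 1549267/10292 - 1*108594 = 1549267/10292 - 108594 = -1116100181/10292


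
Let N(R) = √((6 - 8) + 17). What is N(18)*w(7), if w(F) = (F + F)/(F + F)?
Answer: √15 ≈ 3.8730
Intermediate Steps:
w(F) = 1 (w(F) = (2*F)/((2*F)) = (2*F)*(1/(2*F)) = 1)
N(R) = √15 (N(R) = √(-2 + 17) = √15)
N(18)*w(7) = √15*1 = √15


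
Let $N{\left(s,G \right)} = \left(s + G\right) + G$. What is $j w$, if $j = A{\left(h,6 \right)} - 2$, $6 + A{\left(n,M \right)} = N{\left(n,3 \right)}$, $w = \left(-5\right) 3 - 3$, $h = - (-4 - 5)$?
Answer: $-126$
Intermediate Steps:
$h = 9$ ($h = \left(-1\right) \left(-9\right) = 9$)
$w = -18$ ($w = -15 - 3 = -18$)
$N{\left(s,G \right)} = s + 2 G$ ($N{\left(s,G \right)} = \left(G + s\right) + G = s + 2 G$)
$A{\left(n,M \right)} = n$ ($A{\left(n,M \right)} = -6 + \left(n + 2 \cdot 3\right) = -6 + \left(n + 6\right) = -6 + \left(6 + n\right) = n$)
$j = 7$ ($j = 9 - 2 = 7$)
$j w = 7 \left(-18\right) = -126$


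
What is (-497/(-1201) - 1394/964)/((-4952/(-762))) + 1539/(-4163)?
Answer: -3153631654377/5966877156616 ≈ -0.52852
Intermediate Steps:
(-497/(-1201) - 1394/964)/((-4952/(-762))) + 1539/(-4163) = (-497*(-1/1201) - 1394*1/964)/((-4952*(-1/762))) + 1539*(-1/4163) = (497/1201 - 697/482)/(2476/381) - 1539/4163 = -597543/578882*381/2476 - 1539/4163 = -227663883/1433311832 - 1539/4163 = -3153631654377/5966877156616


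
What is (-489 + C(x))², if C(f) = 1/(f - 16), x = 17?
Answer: 238144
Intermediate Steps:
C(f) = 1/(-16 + f)
(-489 + C(x))² = (-489 + 1/(-16 + 17))² = (-489 + 1/1)² = (-489 + 1)² = (-488)² = 238144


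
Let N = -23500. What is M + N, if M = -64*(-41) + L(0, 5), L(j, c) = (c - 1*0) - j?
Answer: -20871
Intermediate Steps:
L(j, c) = c - j (L(j, c) = (c + 0) - j = c - j)
M = 2629 (M = -64*(-41) + (5 - 1*0) = 2624 + (5 + 0) = 2624 + 5 = 2629)
M + N = 2629 - 23500 = -20871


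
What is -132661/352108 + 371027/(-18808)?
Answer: -33284165751/1655611816 ≈ -20.104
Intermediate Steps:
-132661/352108 + 371027/(-18808) = -132661*1/352108 + 371027*(-1/18808) = -132661/352108 - 371027/18808 = -33284165751/1655611816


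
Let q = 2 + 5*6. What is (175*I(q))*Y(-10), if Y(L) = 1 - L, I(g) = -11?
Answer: -21175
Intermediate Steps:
q = 32 (q = 2 + 30 = 32)
(175*I(q))*Y(-10) = (175*(-11))*(1 - 1*(-10)) = -1925*(1 + 10) = -1925*11 = -21175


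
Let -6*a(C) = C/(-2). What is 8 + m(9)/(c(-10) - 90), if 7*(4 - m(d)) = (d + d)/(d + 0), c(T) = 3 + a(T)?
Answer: 29356/3689 ≈ 7.9577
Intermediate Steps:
a(C) = C/12 (a(C) = -C/(6*(-2)) = -C*(-1)/(6*2) = -(-1)*C/12 = C/12)
c(T) = 3 + T/12
m(d) = 26/7 (m(d) = 4 - (d + d)/(7*(d + 0)) = 4 - 2*d/(7*d) = 4 - ⅐*2 = 4 - 2/7 = 26/7)
8 + m(9)/(c(-10) - 90) = 8 + 26/(7*((3 + (1/12)*(-10)) - 90)) = 8 + 26/(7*((3 - ⅚) - 90)) = 8 + 26/(7*(13/6 - 90)) = 8 + 26/(7*(-527/6)) = 8 + (26/7)*(-6/527) = 8 - 156/3689 = 29356/3689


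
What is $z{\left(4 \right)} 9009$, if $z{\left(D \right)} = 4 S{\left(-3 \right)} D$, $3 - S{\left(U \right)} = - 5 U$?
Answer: $-1729728$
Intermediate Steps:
$S{\left(U \right)} = 3 + 5 U$ ($S{\left(U \right)} = 3 - - 5 U = 3 + 5 U$)
$z{\left(D \right)} = - 48 D$ ($z{\left(D \right)} = 4 \left(3 + 5 \left(-3\right)\right) D = 4 \left(3 - 15\right) D = 4 \left(-12\right) D = - 48 D$)
$z{\left(4 \right)} 9009 = \left(-48\right) 4 \cdot 9009 = \left(-192\right) 9009 = -1729728$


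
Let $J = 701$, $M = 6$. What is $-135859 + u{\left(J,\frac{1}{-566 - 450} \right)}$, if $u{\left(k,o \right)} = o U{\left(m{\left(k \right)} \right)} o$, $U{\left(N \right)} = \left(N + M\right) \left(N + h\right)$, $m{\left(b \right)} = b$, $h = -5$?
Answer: $- \frac{17530096979}{129032} \approx -1.3586 \cdot 10^{5}$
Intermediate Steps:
$U{\left(N \right)} = \left(-5 + N\right) \left(6 + N\right)$ ($U{\left(N \right)} = \left(N + 6\right) \left(N - 5\right) = \left(6 + N\right) \left(-5 + N\right) = \left(-5 + N\right) \left(6 + N\right)$)
$u{\left(k,o \right)} = o^{2} \left(-30 + k + k^{2}\right)$ ($u{\left(k,o \right)} = o \left(-30 + k + k^{2}\right) o = o^{2} \left(-30 + k + k^{2}\right)$)
$-135859 + u{\left(J,\frac{1}{-566 - 450} \right)} = -135859 + \left(\frac{1}{-566 - 450}\right)^{2} \left(-30 + 701 + 701^{2}\right) = -135859 + \left(\frac{1}{-1016}\right)^{2} \left(-30 + 701 + 491401\right) = -135859 + \left(- \frac{1}{1016}\right)^{2} \cdot 492072 = -135859 + \frac{1}{1032256} \cdot 492072 = -135859 + \frac{61509}{129032} = - \frac{17530096979}{129032}$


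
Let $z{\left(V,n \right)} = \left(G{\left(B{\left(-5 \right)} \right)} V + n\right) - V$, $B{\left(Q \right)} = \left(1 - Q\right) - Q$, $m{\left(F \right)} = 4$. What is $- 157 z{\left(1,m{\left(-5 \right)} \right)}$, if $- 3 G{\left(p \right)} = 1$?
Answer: $- \frac{1256}{3} \approx -418.67$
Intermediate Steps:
$B{\left(Q \right)} = 1 - 2 Q$
$G{\left(p \right)} = - \frac{1}{3}$ ($G{\left(p \right)} = \left(- \frac{1}{3}\right) 1 = - \frac{1}{3}$)
$z{\left(V,n \right)} = n - \frac{4 V}{3}$ ($z{\left(V,n \right)} = \left(- \frac{V}{3} + n\right) - V = \left(n - \frac{V}{3}\right) - V = n - \frac{4 V}{3}$)
$- 157 z{\left(1,m{\left(-5 \right)} \right)} = - 157 \left(4 - \frac{4}{3}\right) = \left(-157\right) \frac{8}{3} = - \frac{1256}{3}$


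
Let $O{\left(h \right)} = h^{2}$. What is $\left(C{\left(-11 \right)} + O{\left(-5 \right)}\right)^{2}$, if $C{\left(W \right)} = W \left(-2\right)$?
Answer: $2209$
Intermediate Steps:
$C{\left(W \right)} = - 2 W$
$\left(C{\left(-11 \right)} + O{\left(-5 \right)}\right)^{2} = \left(\left(-2\right) \left(-11\right) + \left(-5\right)^{2}\right)^{2} = \left(22 + 25\right)^{2} = 47^{2} = 2209$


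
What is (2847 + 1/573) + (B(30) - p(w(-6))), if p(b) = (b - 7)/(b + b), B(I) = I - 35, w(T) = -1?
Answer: 1626175/573 ≈ 2838.0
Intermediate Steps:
B(I) = -35 + I
p(b) = (-7 + b)/(2*b) (p(b) = (-7 + b)/((2*b)) = (-7 + b)*(1/(2*b)) = (-7 + b)/(2*b))
(2847 + 1/573) + (B(30) - p(w(-6))) = (2847 + 1/573) + ((-35 + 30) - (-7 - 1)/(2*(-1))) = (2847 + 1/573) + (-5 - (-1)*(-8)/2) = 1631332/573 + (-5 - 1*4) = 1631332/573 + (-5 - 4) = 1631332/573 - 9 = 1626175/573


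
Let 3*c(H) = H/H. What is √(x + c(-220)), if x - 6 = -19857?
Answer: 4*I*√11166/3 ≈ 140.89*I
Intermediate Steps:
x = -19851 (x = 6 - 19857 = -19851)
c(H) = ⅓ (c(H) = (H/H)/3 = (⅓)*1 = ⅓)
√(x + c(-220)) = √(-19851 + ⅓) = √(-59552/3) = 4*I*√11166/3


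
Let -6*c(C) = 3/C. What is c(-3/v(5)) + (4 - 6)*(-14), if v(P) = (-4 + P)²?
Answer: 169/6 ≈ 28.167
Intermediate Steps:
c(C) = -1/(2*C)
c(-3/v(5)) + (4 - 6)*(-14) = -(-(-4 + 5)²/3)/2 + (4 - 6)*(-14) = -1/(2*((-3/(1²)))) - 2*(-14) = -1/(2*((-3/1))) + 28 = -1/(2*((-3*1))) + 28 = -½/(-3) + 28 = -½*(-⅓) + 28 = ⅙ + 28 = 169/6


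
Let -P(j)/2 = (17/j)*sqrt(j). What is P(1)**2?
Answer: 1156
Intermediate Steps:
P(j) = -34/sqrt(j) (P(j) = -2*17/j*sqrt(j) = -34/sqrt(j))
P(1)**2 = (-34/sqrt(1))**2 = (-34*1)**2 = (-34)**2 = 1156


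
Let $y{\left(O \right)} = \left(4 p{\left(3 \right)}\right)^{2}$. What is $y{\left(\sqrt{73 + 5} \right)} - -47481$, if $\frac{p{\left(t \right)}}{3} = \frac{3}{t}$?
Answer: $47625$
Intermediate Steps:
$p{\left(t \right)} = \frac{9}{t}$ ($p{\left(t \right)} = 3 \frac{3}{t} = \frac{9}{t}$)
$y{\left(O \right)} = 144$ ($y{\left(O \right)} = \left(4 \cdot \frac{9}{3}\right)^{2} = \left(4 \cdot 9 \cdot \frac{1}{3}\right)^{2} = \left(4 \cdot 3\right)^{2} = 12^{2} = 144$)
$y{\left(\sqrt{73 + 5} \right)} - -47481 = 144 - -47481 = 144 + 47481 = 47625$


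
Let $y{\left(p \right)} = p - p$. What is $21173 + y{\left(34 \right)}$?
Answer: $21173$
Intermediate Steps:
$y{\left(p \right)} = 0$
$21173 + y{\left(34 \right)} = 21173 + 0 = 21173$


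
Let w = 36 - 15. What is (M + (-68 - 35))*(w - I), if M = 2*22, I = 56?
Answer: 2065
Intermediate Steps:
w = 21
M = 44
(M + (-68 - 35))*(w - I) = (44 + (-68 - 35))*(21 - 1*56) = (44 - 103)*(21 - 56) = -59*(-35) = 2065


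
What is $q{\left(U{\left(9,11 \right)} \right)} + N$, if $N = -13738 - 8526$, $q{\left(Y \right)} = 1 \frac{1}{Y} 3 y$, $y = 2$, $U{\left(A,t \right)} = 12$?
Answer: $- \frac{44527}{2} \approx -22264.0$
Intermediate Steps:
$q{\left(Y \right)} = \frac{6}{Y}$ ($q{\left(Y \right)} = 1 \frac{1}{Y} 3 \cdot 2 = \frac{1}{Y} 3 \cdot 2 = \frac{3}{Y} 2 = \frac{6}{Y}$)
$N = -22264$
$q{\left(U{\left(9,11 \right)} \right)} + N = \frac{6}{12} - 22264 = 6 \cdot \frac{1}{12} - 22264 = \frac{1}{2} - 22264 = - \frac{44527}{2}$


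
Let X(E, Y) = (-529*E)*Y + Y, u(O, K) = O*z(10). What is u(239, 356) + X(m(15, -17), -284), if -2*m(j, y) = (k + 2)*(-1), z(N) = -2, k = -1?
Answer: 74356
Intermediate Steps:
m(j, y) = ½ (m(j, y) = -(-1 + 2)*(-1)/2 = -(-1)/2 = -½*(-1) = ½)
u(O, K) = -2*O (u(O, K) = O*(-2) = -2*O)
X(E, Y) = Y - 529*E*Y (X(E, Y) = -529*E*Y + Y = Y - 529*E*Y)
u(239, 356) + X(m(15, -17), -284) = -2*239 - 284*(1 - 529*½) = -478 - 284*(1 - 529/2) = -478 - 284*(-527/2) = -478 + 74834 = 74356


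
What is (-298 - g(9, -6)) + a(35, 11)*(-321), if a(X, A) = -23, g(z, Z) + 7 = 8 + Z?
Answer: 7090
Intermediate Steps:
g(z, Z) = 1 + Z (g(z, Z) = -7 + (8 + Z) = 1 + Z)
(-298 - g(9, -6)) + a(35, 11)*(-321) = (-298 - (1 - 6)) - 23*(-321) = (-298 - 1*(-5)) + 7383 = (-298 + 5) + 7383 = -293 + 7383 = 7090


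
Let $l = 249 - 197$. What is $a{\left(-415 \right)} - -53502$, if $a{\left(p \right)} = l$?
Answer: $53554$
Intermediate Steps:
$l = 52$
$a{\left(p \right)} = 52$
$a{\left(-415 \right)} - -53502 = 52 - -53502 = 52 + 53502 = 53554$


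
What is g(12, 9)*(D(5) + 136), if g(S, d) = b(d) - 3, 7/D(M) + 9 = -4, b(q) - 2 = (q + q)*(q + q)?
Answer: 568803/13 ≈ 43754.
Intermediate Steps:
b(q) = 2 + 4*q² (b(q) = 2 + (q + q)*(q + q) = 2 + (2*q)*(2*q) = 2 + 4*q²)
D(M) = -7/13 (D(M) = 7/(-9 - 4) = 7/(-13) = 7*(-1/13) = -7/13)
g(S, d) = -1 + 4*d² (g(S, d) = (2 + 4*d²) - 3 = -1 + 4*d²)
g(12, 9)*(D(5) + 136) = (-1 + 4*9²)*(-7/13 + 136) = (-1 + 4*81)*(1761/13) = (-1 + 324)*(1761/13) = 323*(1761/13) = 568803/13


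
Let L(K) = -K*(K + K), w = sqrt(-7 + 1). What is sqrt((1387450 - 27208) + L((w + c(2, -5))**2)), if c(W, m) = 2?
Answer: sqrt(1360426 + 32*I*sqrt(6)) ≈ 1166.4 + 0.034*I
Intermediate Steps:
w = I*sqrt(6) (w = sqrt(-6) = I*sqrt(6) ≈ 2.4495*I)
L(K) = -2*K**2 (L(K) = -K*2*K = -2*K**2)
sqrt((1387450 - 27208) + L((w + c(2, -5))**2)) = sqrt((1387450 - 27208) - 2*(I*sqrt(6) + 2)**4) = sqrt(1360242 - 2*(2 + I*sqrt(6))**4)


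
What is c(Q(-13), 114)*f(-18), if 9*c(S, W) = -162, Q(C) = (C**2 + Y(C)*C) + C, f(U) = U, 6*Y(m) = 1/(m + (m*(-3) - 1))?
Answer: 324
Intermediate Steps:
Y(m) = 1/(6*(-1 - 2*m)) (Y(m) = 1/(6*(m + (m*(-3) - 1))) = 1/(6*(m + (-3*m - 1))) = 1/(6*(m + (-1 - 3*m))) = 1/(6*(-1 - 2*m)))
Q(C) = C + C**2 - C/(6 + 12*C) (Q(C) = (C**2 + (-1/(6 + 12*C))*C) + C = (C**2 - C/(6 + 12*C)) + C = C + C**2 - C/(6 + 12*C))
c(S, W) = -18 (c(S, W) = (1/9)*(-162) = -18)
c(Q(-13), 114)*f(-18) = -18*(-18) = 324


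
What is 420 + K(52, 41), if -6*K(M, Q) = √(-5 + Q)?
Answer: 419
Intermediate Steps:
K(M, Q) = -√(-5 + Q)/6
420 + K(52, 41) = 420 - √(-5 + 41)/6 = 420 - √36/6 = 420 - ⅙*6 = 420 - 1 = 419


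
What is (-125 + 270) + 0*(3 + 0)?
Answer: 145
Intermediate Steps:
(-125 + 270) + 0*(3 + 0) = 145 + 0*3 = 145 + 0 = 145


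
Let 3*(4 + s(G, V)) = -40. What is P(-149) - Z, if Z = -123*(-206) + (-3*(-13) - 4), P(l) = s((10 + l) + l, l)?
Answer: -76171/3 ≈ -25390.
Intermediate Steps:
s(G, V) = -52/3 (s(G, V) = -4 + (⅓)*(-40) = -4 - 40/3 = -52/3)
P(l) = -52/3
Z = 25373 (Z = 25338 + (39 - 4) = 25338 + 35 = 25373)
P(-149) - Z = -52/3 - 1*25373 = -52/3 - 25373 = -76171/3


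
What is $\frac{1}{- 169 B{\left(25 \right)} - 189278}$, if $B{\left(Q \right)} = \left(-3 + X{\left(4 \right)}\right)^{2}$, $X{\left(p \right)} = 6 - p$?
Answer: $- \frac{1}{189447} \approx -5.2785 \cdot 10^{-6}$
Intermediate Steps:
$B{\left(Q \right)} = 1$ ($B{\left(Q \right)} = \left(-3 + \left(6 - 4\right)\right)^{2} = \left(-3 + 2\right)^{2} = \left(-1\right)^{2} = 1$)
$\frac{1}{- 169 B{\left(25 \right)} - 189278} = \frac{1}{\left(-169\right) 1 - 189278} = \frac{1}{-169 - 189278} = \frac{1}{-189447} = - \frac{1}{189447}$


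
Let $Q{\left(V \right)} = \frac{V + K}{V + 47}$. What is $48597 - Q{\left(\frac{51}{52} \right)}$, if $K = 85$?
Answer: $\frac{121245044}{2495} \approx 48595.0$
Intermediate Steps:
$Q{\left(V \right)} = \frac{85 + V}{47 + V}$ ($Q{\left(V \right)} = \frac{V + 85}{V + 47} = \frac{85 + V}{47 + V}$)
$48597 - Q{\left(\frac{51}{52} \right)} = 48597 - \frac{85 + \frac{51}{52}}{47 + \frac{51}{52}} = 48597 - \frac{1}{\frac{2495}{52}} \cdot \frac{4471}{52} = 48597 - \frac{52}{2495} \cdot \frac{4471}{52} = 48597 - \frac{4471}{2495} = \frac{121245044}{2495}$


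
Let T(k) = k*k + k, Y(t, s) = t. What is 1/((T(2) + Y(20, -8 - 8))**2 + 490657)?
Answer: 1/491333 ≈ 2.0353e-6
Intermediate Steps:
T(k) = k + k**2 (T(k) = k**2 + k = k + k**2)
1/((T(2) + Y(20, -8 - 8))**2 + 490657) = 1/((2*(1 + 2) + 20)**2 + 490657) = 1/((2*3 + 20)**2 + 490657) = 1/((6 + 20)**2 + 490657) = 1/(26**2 + 490657) = 1/(676 + 490657) = 1/491333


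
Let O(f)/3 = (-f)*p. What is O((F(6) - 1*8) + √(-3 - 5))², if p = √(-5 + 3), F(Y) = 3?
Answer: -306 + 360*I*√2 ≈ -306.0 + 509.12*I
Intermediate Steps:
p = I*√2 (p = √(-2) = I*√2 ≈ 1.4142*I)
O(f) = -3*I*f*√2 (O(f) = 3*((-f)*(I*√2)) = 3*(-I*f*√2) = -3*I*f*√2)
O((F(6) - 1*8) + √(-3 - 5))² = (-3*I*((3 - 1*8) + √(-3 - 5))*√2)² = (-3*I*((3 - 8) + √(-8))*√2)² = (-3*I*(-5 + 2*I*√2)*√2)² = (-3*I*√2*(-5 + 2*I*√2))² = -18*(-5 + 2*I*√2)²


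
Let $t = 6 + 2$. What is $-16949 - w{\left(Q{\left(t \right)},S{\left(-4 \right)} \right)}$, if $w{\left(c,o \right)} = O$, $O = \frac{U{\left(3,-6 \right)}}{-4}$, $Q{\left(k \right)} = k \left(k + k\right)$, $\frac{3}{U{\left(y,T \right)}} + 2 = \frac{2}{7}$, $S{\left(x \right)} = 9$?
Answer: $- \frac{271191}{16} \approx -16949.0$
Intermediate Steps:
$t = 8$
$U{\left(y,T \right)} = - \frac{7}{4}$ ($U{\left(y,T \right)} = \frac{3}{-2 + \frac{2}{7}} = \frac{3}{- \frac{12}{7}} = 3 \left(- \frac{7}{12}\right) = - \frac{7}{4}$)
$Q{\left(k \right)} = 2 k^{2}$ ($Q{\left(k \right)} = k 2 k = 2 k^{2}$)
$O = \frac{7}{16}$ ($O = - \frac{7}{4 \left(-4\right)} = \left(- \frac{7}{4}\right) \left(- \frac{1}{4}\right) = \frac{7}{16} \approx 0.4375$)
$w{\left(c,o \right)} = \frac{7}{16}$
$-16949 - w{\left(Q{\left(t \right)},S{\left(-4 \right)} \right)} = -16949 - \frac{7}{16} = - \frac{271191}{16}$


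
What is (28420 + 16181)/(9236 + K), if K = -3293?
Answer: 14867/1981 ≈ 7.5048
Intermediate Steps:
(28420 + 16181)/(9236 + K) = (28420 + 16181)/(9236 - 3293) = 44601/5943 = 44601*(1/5943) = 14867/1981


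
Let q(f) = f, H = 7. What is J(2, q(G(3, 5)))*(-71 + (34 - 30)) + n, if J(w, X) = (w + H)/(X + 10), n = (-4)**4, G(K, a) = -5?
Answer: 677/5 ≈ 135.40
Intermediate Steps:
n = 256
J(w, X) = (7 + w)/(10 + X) (J(w, X) = (w + 7)/(X + 10) = (7 + w)/(10 + X))
J(2, q(G(3, 5)))*(-71 + (34 - 30)) + n = ((7 + 2)/(10 - 5))*(-71 + (34 - 30)) + 256 = (9/5)*(-71 + 4) + 256 = ((1/5)*9)*(-67) + 256 = (9/5)*(-67) + 256 = -603/5 + 256 = 677/5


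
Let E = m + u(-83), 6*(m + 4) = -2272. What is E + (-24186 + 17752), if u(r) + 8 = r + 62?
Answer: -20537/3 ≈ -6845.7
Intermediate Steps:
m = -1148/3 (m = -4 + (⅙)*(-2272) = -4 - 1136/3 = -1148/3 ≈ -382.67)
u(r) = 54 + r (u(r) = -8 + (r + 62) = -8 + (62 + r) = 54 + r)
E = -1235/3 (E = -1148/3 + (54 - 83) = -1148/3 - 29 = -1235/3 ≈ -411.67)
E + (-24186 + 17752) = -1235/3 + (-24186 + 17752) = -1235/3 - 6434 = -20537/3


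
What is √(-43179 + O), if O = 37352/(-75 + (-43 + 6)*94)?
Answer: I*√545216160467/3553 ≈ 207.82*I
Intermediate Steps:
O = -37352/3553 (O = 37352/(-75 - 37*94) = 37352/(-75 - 3478) = 37352/(-3553) = 37352*(-1/3553) = -37352/3553 ≈ -10.513)
√(-43179 + O) = √(-43179 - 37352/3553) = √(-153452339/3553) = I*√545216160467/3553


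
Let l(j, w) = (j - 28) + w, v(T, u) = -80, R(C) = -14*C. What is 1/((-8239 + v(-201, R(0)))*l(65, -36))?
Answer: -1/8319 ≈ -0.00012021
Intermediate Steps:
l(j, w) = -28 + j + w (l(j, w) = (-28 + j) + w = -28 + j + w)
1/((-8239 + v(-201, R(0)))*l(65, -36)) = 1/((-8239 - 80)*(-28 + 65 - 36)) = 1/(-8319*1) = -1/8319*1 = -1/8319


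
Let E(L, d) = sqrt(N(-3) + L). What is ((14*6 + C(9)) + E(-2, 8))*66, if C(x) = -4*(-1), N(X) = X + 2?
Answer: 5808 + 66*I*sqrt(3) ≈ 5808.0 + 114.32*I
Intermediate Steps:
N(X) = 2 + X
E(L, d) = sqrt(-1 + L) (E(L, d) = sqrt((2 - 3) + L) = sqrt(-1 + L))
C(x) = 4
((14*6 + C(9)) + E(-2, 8))*66 = ((14*6 + 4) + sqrt(-1 - 2))*66 = ((84 + 4) + sqrt(-3))*66 = (88 + I*sqrt(3))*66 = 5808 + 66*I*sqrt(3)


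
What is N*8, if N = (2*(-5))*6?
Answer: -480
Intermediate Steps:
N = -60 (N = -10*6 = -60)
N*8 = -60*8 = -480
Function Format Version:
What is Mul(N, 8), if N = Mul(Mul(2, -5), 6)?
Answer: -480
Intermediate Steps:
N = -60 (N = Mul(-10, 6) = -60)
Mul(N, 8) = Mul(-60, 8) = -480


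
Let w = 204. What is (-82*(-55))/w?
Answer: 2255/102 ≈ 22.108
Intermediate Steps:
(-82*(-55))/w = -82*(-55)/204 = 4510*(1/204) = 2255/102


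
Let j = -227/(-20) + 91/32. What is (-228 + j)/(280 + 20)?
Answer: -11403/16000 ≈ -0.71269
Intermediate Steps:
j = 2271/160 (j = -227*(-1/20) + 91*(1/32) = 227/20 + 91/32 = 2271/160 ≈ 14.194)
(-228 + j)/(280 + 20) = (-228 + 2271/160)/(280 + 20) = -34209/160/300 = -34209/160*1/300 = -11403/16000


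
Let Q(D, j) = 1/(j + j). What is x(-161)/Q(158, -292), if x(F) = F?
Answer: 94024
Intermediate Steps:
Q(D, j) = 1/(2*j)
x(-161)/Q(158, -292) = -161/((½)/(-292)) = -161/((½)*(-1/292)) = -161/(-1/584) = -161*(-584) = 94024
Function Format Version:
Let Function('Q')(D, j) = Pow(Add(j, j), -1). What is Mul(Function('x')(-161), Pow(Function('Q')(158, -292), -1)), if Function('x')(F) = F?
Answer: 94024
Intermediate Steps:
Function('Q')(D, j) = Mul(Rational(1, 2), Pow(j, -1)) (Function('Q')(D, j) = Pow(Mul(2, j), -1) = Mul(Rational(1, 2), Pow(j, -1)))
Mul(Function('x')(-161), Pow(Function('Q')(158, -292), -1)) = Mul(-161, Pow(Mul(Rational(1, 2), Pow(-292, -1)), -1)) = Mul(-161, Pow(Mul(Rational(1, 2), Rational(-1, 292)), -1)) = Mul(-161, Pow(Rational(-1, 584), -1)) = Mul(-161, -584) = 94024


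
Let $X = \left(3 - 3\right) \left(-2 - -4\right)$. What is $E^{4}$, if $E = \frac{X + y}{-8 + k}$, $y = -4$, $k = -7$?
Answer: $\frac{256}{50625} \approx 0.0050568$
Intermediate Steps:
$X = 0$ ($X = 0 \left(-2 + 4\right) = 0 \cdot 2 = 0$)
$E = \frac{4}{15}$ ($E = \frac{0 - 4}{-8 - 7} = - \frac{4}{-15} = \left(-4\right) \left(- \frac{1}{15}\right) = \frac{4}{15} \approx 0.26667$)
$E^{4} = \left(\frac{4}{15}\right)^{4} = \frac{256}{50625}$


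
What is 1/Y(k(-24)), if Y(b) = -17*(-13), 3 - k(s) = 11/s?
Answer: 1/221 ≈ 0.0045249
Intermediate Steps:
k(s) = 3 - 11/s
Y(b) = 221
1/Y(k(-24)) = 1/221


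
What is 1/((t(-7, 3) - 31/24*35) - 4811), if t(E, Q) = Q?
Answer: -24/116477 ≈ -0.00020605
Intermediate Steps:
1/((t(-7, 3) - 31/24*35) - 4811) = 1/((3 - 31/24*35) - 4811) = 1/((3 - 1085/24) - 4811) = 1/(-1013/24 - 4811) = 1/(-116477/24) = -24/116477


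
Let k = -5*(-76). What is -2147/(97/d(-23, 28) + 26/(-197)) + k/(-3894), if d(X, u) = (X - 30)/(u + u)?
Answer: 43441980589/2086175454 ≈ 20.824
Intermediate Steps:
d(X, u) = (-30 + X)/(2*u) (d(X, u) = (-30 + X)/((2*u)) = (-30 + X)*(1/(2*u)) = (-30 + X)/(2*u))
k = 380
-2147/(97/d(-23, 28) + 26/(-197)) + k/(-3894) = -2147/(97/(((1/2)*(-30 - 23)/28)) + 26/(-197)) + 380/(-3894) = -2147/(97/(((1/2)*(1/28)*(-53))) + 26*(-1/197)) + 380*(-1/3894) = -2147/(97/(-53/56) - 26/197) - 190/1947 = -2147/(97*(-56/53) - 26/197) - 190/1947 = -2147/(-5432/53 - 26/197) - 190/1947 = -2147/(-1071482/10441) - 190/1947 = -2147*(-10441/1071482) - 190/1947 = 22416827/1071482 - 190/1947 = 43441980589/2086175454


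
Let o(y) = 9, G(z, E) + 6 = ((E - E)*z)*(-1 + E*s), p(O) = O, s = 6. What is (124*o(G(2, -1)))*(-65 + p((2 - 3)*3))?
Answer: -75888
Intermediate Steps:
G(z, E) = -6 (G(z, E) = -6 + ((E - E)*z)*(-1 + E*6) = -6 + (0*z)*(-1 + 6*E) = -6 + 0*(-1 + 6*E) = -6 + 0 = -6)
(124*o(G(2, -1)))*(-65 + p((2 - 3)*3)) = (124*9)*(-65 + (2 - 3)*3) = 1116*(-65 - 1*3) = 1116*(-65 - 3) = 1116*(-68) = -75888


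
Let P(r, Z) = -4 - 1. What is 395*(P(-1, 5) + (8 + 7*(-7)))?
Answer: -18170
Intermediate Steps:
P(r, Z) = -5
395*(P(-1, 5) + (8 + 7*(-7))) = 395*(-5 + (8 + 7*(-7))) = 395*(-5 + (8 - 49)) = 395*(-5 - 41) = 395*(-46) = -18170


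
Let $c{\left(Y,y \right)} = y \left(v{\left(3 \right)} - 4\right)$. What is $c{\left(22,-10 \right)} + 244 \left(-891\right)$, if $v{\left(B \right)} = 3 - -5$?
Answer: $-217444$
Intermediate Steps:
$v{\left(B \right)} = 8$ ($v{\left(B \right)} = 3 + 5 = 8$)
$c{\left(Y,y \right)} = 4 y$ ($c{\left(Y,y \right)} = y \left(8 - 4\right) = y 4 = 4 y$)
$c{\left(22,-10 \right)} + 244 \left(-891\right) = 4 \left(-10\right) + 244 \left(-891\right) = -40 - 217404 = -217444$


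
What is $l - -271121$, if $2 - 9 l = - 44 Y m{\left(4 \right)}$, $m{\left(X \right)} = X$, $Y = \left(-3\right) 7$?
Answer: $\frac{2436395}{9} \approx 2.7071 \cdot 10^{5}$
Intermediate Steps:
$Y = -21$
$l = - \frac{3694}{9}$ ($l = \frac{2}{9} - \frac{\left(-44\right) \left(-21\right) 4}{9} = \frac{2}{9} - \frac{924 \cdot 4}{9} = \frac{2}{9} - \frac{1232}{3} = - \frac{3694}{9} \approx -410.44$)
$l - -271121 = - \frac{3694}{9} - -271121 = - \frac{3694}{9} + 271121 = \frac{2436395}{9}$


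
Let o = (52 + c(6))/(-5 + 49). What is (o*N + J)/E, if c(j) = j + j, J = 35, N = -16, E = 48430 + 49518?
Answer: 129/1077428 ≈ 0.00011973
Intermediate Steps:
E = 97948
c(j) = 2*j
o = 16/11 (o = (52 + 2*6)/(-5 + 49) = (52 + 12)/44 = 64*(1/44) = 16/11 ≈ 1.4545)
(o*N + J)/E = ((16/11)*(-16) + 35)/97948 = (-256/11 + 35)*(1/97948) = (129/11)*(1/97948) = 129/1077428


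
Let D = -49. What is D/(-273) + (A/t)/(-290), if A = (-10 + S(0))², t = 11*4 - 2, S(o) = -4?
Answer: 308/1885 ≈ 0.16340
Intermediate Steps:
t = 42 (t = 44 - 2 = 42)
A = 196 (A = (-10 - 4)² = (-14)² = 196)
D/(-273) + (A/t)/(-290) = -49/(-273) + (196/42)/(-290) = -49*(-1/273) + (196*(1/42))*(-1/290) = 7/39 + (14/3)*(-1/290) = 7/39 - 7/435 = 308/1885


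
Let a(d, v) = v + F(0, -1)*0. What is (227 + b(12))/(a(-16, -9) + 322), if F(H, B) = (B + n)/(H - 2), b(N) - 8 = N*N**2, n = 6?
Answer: 1963/313 ≈ 6.2716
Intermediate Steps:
b(N) = 8 + N**3 (b(N) = 8 + N*N**2 = 8 + N**3)
F(H, B) = (6 + B)/(-2 + H) (F(H, B) = (B + 6)/(H - 2) = (6 + B)/(-2 + H))
a(d, v) = v (a(d, v) = v + ((6 - 1)/(-2 + 0))*0 = v + (5/(-2))*0 = v - 1/2*5*0 = v - 5/2*0 = v + 0 = v)
(227 + b(12))/(a(-16, -9) + 322) = (227 + (8 + 12**3))/(-9 + 322) = (227 + (8 + 1728))/313 = (227 + 1736)*(1/313) = 1963*(1/313) = 1963/313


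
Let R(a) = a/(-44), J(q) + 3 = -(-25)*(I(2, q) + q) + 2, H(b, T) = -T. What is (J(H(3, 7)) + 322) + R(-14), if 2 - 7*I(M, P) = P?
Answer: 27483/154 ≈ 178.46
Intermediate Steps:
I(M, P) = 2/7 - P/7
J(q) = 43/7 + 150*q/7 (J(q) = -3 + (-(-25)*((2/7 - q/7) + q) + 2) = -3 + (-(-25)*(2/7 + 6*q/7) + 2) = -3 + (-5*(-10/7 - 30*q/7) + 2) = -3 + ((50/7 + 150*q/7) + 2) = -3 + (64/7 + 150*q/7) = 43/7 + 150*q/7)
R(a) = -a/44 (R(a) = a*(-1/44) = -a/44)
(J(H(3, 7)) + 322) + R(-14) = ((43/7 + 150*(-1*7)/7) + 322) - 1/44*(-14) = ((43/7 + (150/7)*(-7)) + 322) + 7/22 = ((43/7 - 150) + 322) + 7/22 = (-1007/7 + 322) + 7/22 = 1247/7 + 7/22 = 27483/154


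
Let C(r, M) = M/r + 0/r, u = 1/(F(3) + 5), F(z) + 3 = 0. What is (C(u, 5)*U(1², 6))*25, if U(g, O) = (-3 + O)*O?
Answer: 4500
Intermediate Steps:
U(g, O) = O*(-3 + O)
F(z) = -3 (F(z) = -3 + 0 = -3)
u = ½ (u = 1/(-3 + 5) = 1/2 = ½ ≈ 0.50000)
C(r, M) = M/r (C(r, M) = M/r + 0 = M/r)
(C(u, 5)*U(1², 6))*25 = ((5/(½))*(6*(-3 + 6)))*25 = ((5*2)*(6*3))*25 = (10*18)*25 = 180*25 = 4500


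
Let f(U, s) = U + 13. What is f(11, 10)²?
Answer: 576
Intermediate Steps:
f(U, s) = 13 + U
f(11, 10)² = (13 + 11)² = 24² = 576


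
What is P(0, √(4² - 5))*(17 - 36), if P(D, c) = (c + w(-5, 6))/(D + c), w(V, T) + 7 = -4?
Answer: -19 + 19*√11 ≈ 44.016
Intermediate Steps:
w(V, T) = -11 (w(V, T) = -7 - 4 = -11)
P(D, c) = (-11 + c)/(D + c) (P(D, c) = (c - 11)/(D + c) = (-11 + c)/(D + c))
P(0, √(4² - 5))*(17 - 36) = ((-11 + √(4² - 5))/(0 + √(4² - 5)))*(17 - 36) = ((-11 + √(16 - 5))/(0 + √(16 - 5)))*(-19) = ((-11 + √11)/(0 + √11))*(-19) = ((-11 + √11)/(√11))*(-19) = ((√11/11)*(-11 + √11))*(-19) = (√11*(-11 + √11)/11)*(-19) = -19*√11*(-11 + √11)/11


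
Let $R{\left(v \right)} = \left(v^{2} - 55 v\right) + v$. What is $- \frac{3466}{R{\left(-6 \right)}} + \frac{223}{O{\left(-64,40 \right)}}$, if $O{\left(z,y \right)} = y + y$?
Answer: $- \frac{985}{144} \approx -6.8403$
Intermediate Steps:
$O{\left(z,y \right)} = 2 y$
$R{\left(v \right)} = v^{2} - 54 v$
$- \frac{3466}{R{\left(-6 \right)}} + \frac{223}{O{\left(-64,40 \right)}} = - \frac{3466}{\left(-6\right) \left(-54 - 6\right)} + \frac{223}{2 \cdot 40} = - \frac{3466}{\left(-6\right) \left(-60\right)} + \frac{223}{80} = - \frac{3466}{360} + 223 \cdot \frac{1}{80} = \left(-3466\right) \frac{1}{360} + \frac{223}{80} = - \frac{1733}{180} + \frac{223}{80} = - \frac{985}{144}$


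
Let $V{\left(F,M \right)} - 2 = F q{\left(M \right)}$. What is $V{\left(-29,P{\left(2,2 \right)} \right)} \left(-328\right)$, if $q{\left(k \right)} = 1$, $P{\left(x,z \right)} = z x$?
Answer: $8856$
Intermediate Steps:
$P{\left(x,z \right)} = x z$
$V{\left(F,M \right)} = 2 + F$ ($V{\left(F,M \right)} = 2 + F 1 = 2 + F$)
$V{\left(-29,P{\left(2,2 \right)} \right)} \left(-328\right) = \left(2 - 29\right) \left(-328\right) = \left(-27\right) \left(-328\right) = 8856$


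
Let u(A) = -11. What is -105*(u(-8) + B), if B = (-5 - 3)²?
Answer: -5565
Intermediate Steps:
B = 64 (B = (-8)² = 64)
-105*(u(-8) + B) = -105*(-11 + 64) = -105*53 = -5565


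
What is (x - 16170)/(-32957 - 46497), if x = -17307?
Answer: 33477/79454 ≈ 0.42134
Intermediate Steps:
(x - 16170)/(-32957 - 46497) = (-17307 - 16170)/(-32957 - 46497) = -33477/(-79454) = -33477*(-1/79454) = 33477/79454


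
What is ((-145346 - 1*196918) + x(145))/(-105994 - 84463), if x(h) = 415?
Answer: 341849/190457 ≈ 1.7949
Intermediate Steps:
((-145346 - 1*196918) + x(145))/(-105994 - 84463) = ((-145346 - 1*196918) + 415)/(-105994 - 84463) = ((-145346 - 196918) + 415)/(-190457) = (-342264 + 415)*(-1/190457) = -341849*(-1/190457) = 341849/190457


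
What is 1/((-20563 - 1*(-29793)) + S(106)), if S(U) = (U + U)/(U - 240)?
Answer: 67/618304 ≈ 0.00010836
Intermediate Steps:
S(U) = 2*U/(-240 + U) (S(U) = (2*U)/(-240 + U) = 2*U/(-240 + U))
1/((-20563 - 1*(-29793)) + S(106)) = 1/((-20563 - 1*(-29793)) + 2*106/(-240 + 106)) = 1/((-20563 + 29793) + 2*106/(-134)) = 1/(9230 + 2*106*(-1/134)) = 1/(9230 - 106/67) = 1/(618304/67) = 67/618304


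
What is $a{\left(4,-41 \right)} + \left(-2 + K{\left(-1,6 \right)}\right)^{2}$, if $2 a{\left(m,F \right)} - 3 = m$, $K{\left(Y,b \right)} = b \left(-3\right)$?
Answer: $\frac{807}{2} \approx 403.5$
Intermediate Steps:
$K{\left(Y,b \right)} = - 3 b$
$a{\left(m,F \right)} = \frac{3}{2} + \frac{m}{2}$
$a{\left(4,-41 \right)} + \left(-2 + K{\left(-1,6 \right)}\right)^{2} = \left(\frac{3}{2} + \frac{1}{2} \cdot 4\right) + \left(-2 - 18\right)^{2} = \left(\frac{3}{2} + 2\right) + \left(-2 - 18\right)^{2} = \frac{7}{2} + \left(-20\right)^{2} = \frac{7}{2} + 400 = \frac{807}{2}$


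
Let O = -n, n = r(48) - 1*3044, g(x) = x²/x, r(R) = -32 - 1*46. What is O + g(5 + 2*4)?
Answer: 3135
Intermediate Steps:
r(R) = -78 (r(R) = -32 - 46 = -78)
g(x) = x
n = -3122 (n = -78 - 1*3044 = -78 - 3044 = -3122)
O = 3122 (O = -1*(-3122) = 3122)
O + g(5 + 2*4) = 3122 + (5 + 2*4) = 3122 + (5 + 8) = 3122 + 13 = 3135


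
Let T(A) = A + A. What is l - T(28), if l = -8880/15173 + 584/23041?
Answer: -19773404256/349601093 ≈ -56.560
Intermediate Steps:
T(A) = 2*A
l = -195743048/349601093 (l = -8880*1/15173 + 584*(1/23041) = -8880/15173 + 584/23041 = -195743048/349601093 ≈ -0.55990)
l - T(28) = -195743048/349601093 - 2*28 = -195743048/349601093 - 1*56 = -195743048/349601093 - 56 = -19773404256/349601093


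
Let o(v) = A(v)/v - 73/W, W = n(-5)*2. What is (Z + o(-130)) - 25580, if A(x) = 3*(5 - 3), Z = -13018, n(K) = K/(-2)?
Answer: -2509822/65 ≈ -38613.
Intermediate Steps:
n(K) = -K/2 (n(K) = K*(-1/2) = -K/2)
W = 5 (W = -1/2*(-5)*2 = (5/2)*2 = 5)
A(x) = 6 (A(x) = 3*2 = 6)
o(v) = -73/5 + 6/v (o(v) = 6/v - 73/5 = -73/5 + 6/v)
(Z + o(-130)) - 25580 = (-13018 + (-73/5 + 6/(-130))) - 25580 = (-13018 + (-73/5 + 6*(-1/130))) - 25580 = (-13018 + (-73/5 - 3/65)) - 25580 = (-13018 - 952/65) - 25580 = -847122/65 - 25580 = -2509822/65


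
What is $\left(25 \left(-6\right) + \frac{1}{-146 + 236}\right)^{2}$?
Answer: $\frac{182223001}{8100} \approx 22497.0$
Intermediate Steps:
$\left(25 \left(-6\right) + \frac{1}{-146 + 236}\right)^{2} = \left(-150 + \frac{1}{90}\right)^{2} = \left(- \frac{13499}{90}\right)^{2} = \frac{182223001}{8100}$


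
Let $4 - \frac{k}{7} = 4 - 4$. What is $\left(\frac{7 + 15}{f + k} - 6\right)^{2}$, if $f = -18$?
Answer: $\frac{361}{25} \approx 14.44$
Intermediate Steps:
$k = 28$ ($k = 28 - 7 \left(4 - 4\right) = 28 - 0 = 28 + 0 = 28$)
$\left(\frac{7 + 15}{f + k} - 6\right)^{2} = \left(\frac{7 + 15}{-18 + 28} - 6\right)^{2} = \left(\frac{22}{10} - 6\right)^{2} = \left(22 \cdot \frac{1}{10} - 6\right)^{2} = \left(\frac{11}{5} - 6\right)^{2} = \left(- \frac{19}{5}\right)^{2} = \frac{361}{25}$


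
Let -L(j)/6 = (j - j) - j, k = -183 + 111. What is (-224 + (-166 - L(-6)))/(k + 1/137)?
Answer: 48498/9863 ≈ 4.9172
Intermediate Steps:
k = -72
L(j) = 6*j (L(j) = -6*((j - j) - j) = -6*(0 - j) = -(-6)*j = 6*j)
(-224 + (-166 - L(-6)))/(k + 1/137) = (-224 + (-166 - 6*(-6)))/(-72 + 1/137) = (-224 + (-166 - 1*(-36)))/(-72 + 1/137) = (-224 + (-166 + 36))/(-9863/137) = (-224 - 130)*(-137/9863) = -354*(-137/9863) = 48498/9863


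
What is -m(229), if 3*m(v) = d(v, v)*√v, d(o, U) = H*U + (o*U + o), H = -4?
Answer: -51754*√229/3 ≈ -2.6106e+5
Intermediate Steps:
d(o, U) = o - 4*U + U*o (d(o, U) = -4*U + (o*U + o) = -4*U + (U*o + o) = -4*U + (o + U*o) = o - 4*U + U*o)
m(v) = √v*(v² - 3*v)/3 (m(v) = ((v - 4*v + v*v)*√v)/3 = ((v - 4*v + v²)*√v)/3 = ((v² - 3*v)*√v)/3 = (√v*(v² - 3*v))/3 = √v*(v² - 3*v)/3)
-m(229) = -229^(3/2)*(-3 + 229)/3 = -229*√229*226/3 = -51754*√229/3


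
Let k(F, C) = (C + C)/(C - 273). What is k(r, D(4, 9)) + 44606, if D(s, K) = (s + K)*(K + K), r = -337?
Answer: 44594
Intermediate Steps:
D(s, K) = 2*K*(K + s) (D(s, K) = (K + s)*(2*K) = 2*K*(K + s))
k(F, C) = 2*C/(-273 + C) (k(F, C) = (2*C)/(-273 + C) = 2*C/(-273 + C))
k(r, D(4, 9)) + 44606 = 2*(2*9*(9 + 4))/(-273 + 2*9*(9 + 4)) + 44606 = 2*(2*9*13)/(-273 + 2*9*13) + 44606 = 2*234/(-273 + 234) + 44606 = 2*234/(-39) + 44606 = 2*234*(-1/39) + 44606 = -12 + 44606 = 44594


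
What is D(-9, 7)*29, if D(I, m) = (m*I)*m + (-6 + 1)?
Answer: -12934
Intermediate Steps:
D(I, m) = -5 + I*m² (D(I, m) = (I*m)*m - 5 = I*m² - 5 = -5 + I*m²)
D(-9, 7)*29 = (-5 - 9*7²)*29 = (-5 - 9*49)*29 = (-5 - 441)*29 = -446*29 = -12934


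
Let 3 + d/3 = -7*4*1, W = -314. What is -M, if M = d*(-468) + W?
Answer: -43210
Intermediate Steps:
d = -93 (d = -9 + 3*(-7*4*1) = -9 + 3*(-28*1) = -9 + 3*(-28) = -9 - 84 = -93)
M = 43210 (M = -93*(-468) - 314 = 43524 - 314 = 43210)
-M = -1*43210 = -43210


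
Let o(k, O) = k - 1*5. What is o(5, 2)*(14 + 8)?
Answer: 0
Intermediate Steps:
o(k, O) = -5 + k (o(k, O) = k - 5 = -5 + k)
o(5, 2)*(14 + 8) = (-5 + 5)*(14 + 8) = 0*22 = 0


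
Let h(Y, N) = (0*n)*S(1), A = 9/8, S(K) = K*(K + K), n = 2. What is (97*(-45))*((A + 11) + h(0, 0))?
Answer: -423405/8 ≈ -52926.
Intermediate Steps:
S(K) = 2*K² (S(K) = K*(2*K) = 2*K²)
A = 9/8 (A = 9*(⅛) = 9/8 ≈ 1.1250)
h(Y, N) = 0 (h(Y, N) = (0*2)*(2*1²) = 0*(2*1) = 0*2 = 0)
(97*(-45))*((A + 11) + h(0, 0)) = (97*(-45))*((9/8 + 11) + 0) = -4365*(97/8 + 0) = -4365*97/8 = -423405/8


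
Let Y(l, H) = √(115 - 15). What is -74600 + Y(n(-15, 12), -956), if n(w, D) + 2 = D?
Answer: -74590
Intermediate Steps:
n(w, D) = -2 + D
Y(l, H) = 10 (Y(l, H) = √100 = 10)
-74600 + Y(n(-15, 12), -956) = -74600 + 10 = -74590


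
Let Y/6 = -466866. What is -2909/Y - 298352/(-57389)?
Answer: 835909373593/160757837244 ≈ 5.1998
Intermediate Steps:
Y = -2801196 (Y = 6*(-466866) = -2801196)
-2909/Y - 298352/(-57389) = -2909/(-2801196) - 298352/(-57389) = -2909*(-1/2801196) - 298352*(-1/57389) = 2909/2801196 + 298352/57389 = 835909373593/160757837244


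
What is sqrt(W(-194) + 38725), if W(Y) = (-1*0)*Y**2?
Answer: 5*sqrt(1549) ≈ 196.79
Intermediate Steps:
W(Y) = 0 (W(Y) = 0*Y**2 = 0)
sqrt(W(-194) + 38725) = sqrt(0 + 38725) = sqrt(38725) = 5*sqrt(1549)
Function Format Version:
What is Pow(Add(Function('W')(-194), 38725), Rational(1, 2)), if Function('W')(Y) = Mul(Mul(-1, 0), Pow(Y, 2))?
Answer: Mul(5, Pow(1549, Rational(1, 2))) ≈ 196.79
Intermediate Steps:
Function('W')(Y) = 0 (Function('W')(Y) = Mul(0, Pow(Y, 2)) = 0)
Pow(Add(Function('W')(-194), 38725), Rational(1, 2)) = Pow(Add(0, 38725), Rational(1, 2)) = Pow(38725, Rational(1, 2)) = Mul(5, Pow(1549, Rational(1, 2)))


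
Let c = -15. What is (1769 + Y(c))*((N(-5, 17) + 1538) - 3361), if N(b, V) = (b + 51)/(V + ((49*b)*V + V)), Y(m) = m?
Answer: -13209126686/4131 ≈ -3.1976e+6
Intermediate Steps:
N(b, V) = (51 + b)/(2*V + 49*V*b) (N(b, V) = (51 + b)/(V + (49*V*b + V)) = (51 + b)/(V + (V + 49*V*b)) = (51 + b)/(2*V + 49*V*b))
(1769 + Y(c))*((N(-5, 17) + 1538) - 3361) = (1769 - 15)*(((51 - 5)/(17*(2 + 49*(-5))) + 1538) - 3361) = 1754*(((1/17)*46/(2 - 245) + 1538) - 3361) = 1754*(((1/17)*46/(-243) + 1538) - 3361) = 1754*(((1/17)*(-1/243)*46 + 1538) - 3361) = 1754*((-46/4131 + 1538) - 3361) = 1754*(6353432/4131 - 3361) = 1754*(-7530859/4131) = -13209126686/4131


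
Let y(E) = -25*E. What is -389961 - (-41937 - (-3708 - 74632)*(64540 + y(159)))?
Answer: -4745010124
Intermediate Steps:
-389961 - (-41937 - (-3708 - 74632)*(64540 + y(159))) = -389961 - (-41937 - (-3708 - 74632)*(64540 - 25*159)) = -389961 - (-41937 - (-78340)*(64540 - 3975)) = -389961 - (-41937 - (-78340)*60565) = -389961 - (-41937 - 1*(-4744662100)) = -389961 - (-41937 + 4744662100) = -389961 - 1*4744620163 = -389961 - 4744620163 = -4745010124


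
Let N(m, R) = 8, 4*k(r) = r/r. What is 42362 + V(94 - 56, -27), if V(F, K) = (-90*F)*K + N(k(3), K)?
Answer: 134710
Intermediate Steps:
k(r) = ¼ (k(r) = (r/r)/4 = (¼)*1 = ¼)
V(F, K) = 8 - 90*F*K (V(F, K) = (-90*F)*K + 8 = -90*F*K + 8 = 8 - 90*F*K)
42362 + V(94 - 56, -27) = 42362 + (8 - 90*(94 - 56)*(-27)) = 42362 + (8 - 90*38*(-27)) = 42362 + (8 + 92340) = 42362 + 92348 = 134710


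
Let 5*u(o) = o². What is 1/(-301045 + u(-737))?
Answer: -5/962056 ≈ -5.1972e-6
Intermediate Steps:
u(o) = o²/5
1/(-301045 + u(-737)) = 1/(-301045 + (⅕)*(-737)²) = 1/(-301045 + (⅕)*543169) = 1/(-301045 + 543169/5) = 1/(-962056/5) = -5/962056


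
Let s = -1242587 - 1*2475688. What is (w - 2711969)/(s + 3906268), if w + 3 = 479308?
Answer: -2232664/187993 ≈ -11.876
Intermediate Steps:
s = -3718275 (s = -1242587 - 2475688 = -3718275)
w = 479305 (w = -3 + 479308 = 479305)
(w - 2711969)/(s + 3906268) = (479305 - 2711969)/(-3718275 + 3906268) = -2232664/187993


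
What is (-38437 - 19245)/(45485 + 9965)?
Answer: -28841/27725 ≈ -1.0403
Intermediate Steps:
(-38437 - 19245)/(45485 + 9965) = -57682/55450 = -57682*1/55450 = -28841/27725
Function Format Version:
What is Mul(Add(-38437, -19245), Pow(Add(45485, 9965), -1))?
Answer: Rational(-28841, 27725) ≈ -1.0403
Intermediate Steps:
Mul(Add(-38437, -19245), Pow(Add(45485, 9965), -1)) = Mul(-57682, Pow(55450, -1)) = Mul(-57682, Rational(1, 55450)) = Rational(-28841, 27725)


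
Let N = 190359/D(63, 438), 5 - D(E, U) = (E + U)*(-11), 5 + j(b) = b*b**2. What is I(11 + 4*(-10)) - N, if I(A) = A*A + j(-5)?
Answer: 3731517/5516 ≈ 676.49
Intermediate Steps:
j(b) = -5 + b**3 (j(b) = -5 + b*b**2 = -5 + b**3)
D(E, U) = 5 + 11*E + 11*U (D(E, U) = 5 - (E + U)*(-11) = 5 - (-11*E - 11*U) = 5 + (11*E + 11*U) = 5 + 11*E + 11*U)
I(A) = -130 + A**2 (I(A) = A*A + (-5 + (-5)**3) = A**2 + (-5 - 125) = A**2 - 130 = -130 + A**2)
N = 190359/5516 (N = 190359/(5 + 11*63 + 11*438) = 190359/(5 + 693 + 4818) = 190359/5516 ≈ 34.510)
I(11 + 4*(-10)) - N = (-130 + (11 + 4*(-10))**2) - 1*190359/5516 = (-130 + (11 - 40)**2) - 190359/5516 = (-130 + (-29)**2) - 190359/5516 = (-130 + 841) - 190359/5516 = 711 - 190359/5516 = 3731517/5516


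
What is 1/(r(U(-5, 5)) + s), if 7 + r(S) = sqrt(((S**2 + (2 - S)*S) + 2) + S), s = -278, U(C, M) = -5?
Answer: -285/81238 - I*sqrt(13)/81238 ≈ -0.0035082 - 4.4383e-5*I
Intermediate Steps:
r(S) = -7 + sqrt(2 + S + S**2 + S*(2 - S)) (r(S) = -7 + sqrt(((S**2 + (2 - S)*S) + 2) + S) = -7 + sqrt(((S**2 + S*(2 - S)) + 2) + S) = -7 + sqrt((2 + S**2 + S*(2 - S)) + S) = -7 + sqrt(2 + S + S**2 + S*(2 - S)))
1/(r(U(-5, 5)) + s) = 1/((-7 + sqrt(2 + 3*(-5))) - 278) = 1/((-7 + sqrt(2 - 15)) - 278) = 1/((-7 + sqrt(-13)) - 278) = 1/((-7 + I*sqrt(13)) - 278) = 1/(-285 + I*sqrt(13))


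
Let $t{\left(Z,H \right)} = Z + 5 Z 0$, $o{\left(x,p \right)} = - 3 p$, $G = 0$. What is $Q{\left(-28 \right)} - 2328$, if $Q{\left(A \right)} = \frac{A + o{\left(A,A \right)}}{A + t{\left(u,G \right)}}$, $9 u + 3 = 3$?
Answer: $-2330$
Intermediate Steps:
$u = 0$ ($u = - \frac{1}{3} + \frac{1}{9} \cdot 3 = - \frac{1}{3} + \frac{1}{3} = 0$)
$t{\left(Z,H \right)} = Z$ ($t{\left(Z,H \right)} = Z + 0 = Z$)
$Q{\left(A \right)} = -2$ ($Q{\left(A \right)} = \frac{A - 3 A}{A + 0} = \frac{\left(-2\right) A}{A} = -2$)
$Q{\left(-28 \right)} - 2328 = -2 - 2328 = -2330$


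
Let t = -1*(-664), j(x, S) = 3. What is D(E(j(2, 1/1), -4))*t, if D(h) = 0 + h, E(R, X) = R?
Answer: 1992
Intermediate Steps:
D(h) = h
t = 664
D(E(j(2, 1/1), -4))*t = 3*664 = 1992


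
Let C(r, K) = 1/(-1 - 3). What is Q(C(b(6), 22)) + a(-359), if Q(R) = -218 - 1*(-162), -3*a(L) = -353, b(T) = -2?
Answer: 185/3 ≈ 61.667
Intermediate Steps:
C(r, K) = -1/4 (C(r, K) = 1/(-4) = -1/4)
a(L) = 353/3 (a(L) = -1/3*(-353) = 353/3)
Q(R) = -56 (Q(R) = -218 + 162 = -56)
Q(C(b(6), 22)) + a(-359) = -56 + 353/3 = 185/3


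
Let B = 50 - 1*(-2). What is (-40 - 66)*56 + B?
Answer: -5884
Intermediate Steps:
B = 52 (B = 50 + 2 = 52)
(-40 - 66)*56 + B = (-40 - 66)*56 + 52 = -106*56 + 52 = -5936 + 52 = -5884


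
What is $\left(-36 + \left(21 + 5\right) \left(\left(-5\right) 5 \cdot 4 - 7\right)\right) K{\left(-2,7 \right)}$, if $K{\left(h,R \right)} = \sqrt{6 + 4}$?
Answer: $- 2818 \sqrt{10} \approx -8911.3$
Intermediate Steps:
$K{\left(h,R \right)} = \sqrt{10}$
$\left(-36 + \left(21 + 5\right) \left(\left(-5\right) 5 \cdot 4 - 7\right)\right) K{\left(-2,7 \right)} = \left(-36 + \left(21 + 5\right) \left(\left(-5\right) 5 \cdot 4 - 7\right)\right) \sqrt{10} = \left(-36 + 26 \left(\left(-25\right) 4 - 7\right)\right) \sqrt{10} = \left(-36 + 26 \left(-100 - 7\right)\right) \sqrt{10} = \left(-36 + 26 \left(-107\right)\right) \sqrt{10} = \left(-36 - 2782\right) \sqrt{10} = - 2818 \sqrt{10}$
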